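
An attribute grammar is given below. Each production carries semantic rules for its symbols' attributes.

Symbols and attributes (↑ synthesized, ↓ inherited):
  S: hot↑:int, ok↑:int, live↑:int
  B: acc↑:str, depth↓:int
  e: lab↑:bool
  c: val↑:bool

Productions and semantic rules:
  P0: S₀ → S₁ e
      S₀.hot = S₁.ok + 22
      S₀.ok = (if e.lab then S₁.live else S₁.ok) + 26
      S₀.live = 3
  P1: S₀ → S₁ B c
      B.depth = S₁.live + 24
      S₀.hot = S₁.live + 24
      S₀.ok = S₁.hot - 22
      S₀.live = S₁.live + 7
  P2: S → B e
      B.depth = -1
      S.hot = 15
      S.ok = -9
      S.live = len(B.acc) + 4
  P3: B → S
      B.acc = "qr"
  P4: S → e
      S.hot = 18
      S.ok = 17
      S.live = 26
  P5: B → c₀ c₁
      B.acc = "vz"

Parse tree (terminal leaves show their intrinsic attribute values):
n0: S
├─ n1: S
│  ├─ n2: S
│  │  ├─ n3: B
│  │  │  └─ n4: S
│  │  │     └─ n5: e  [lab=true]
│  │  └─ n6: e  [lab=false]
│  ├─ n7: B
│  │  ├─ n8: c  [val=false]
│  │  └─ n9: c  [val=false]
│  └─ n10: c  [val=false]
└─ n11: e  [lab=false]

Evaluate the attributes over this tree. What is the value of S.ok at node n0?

1. n3.depth = -1  [-1]
2. n5.lab = true  [terminal]
3. n4.hot = 18  [18]
4. n4.ok = 17  [17]
5. n4.live = 26  [26]
6. n3.acc = "qr"  ["qr"]
7. n6.lab = false  [terminal]
8. n2.hot = 15  [15]
9. n2.ok = -9  [-9]
10. n2.live = 6  [len(B.acc) + 4]
11. n7.depth = 30  [S₁.live + 24]
12. n8.val = false  [terminal]
13. n9.val = false  [terminal]
14. n7.acc = "vz"  ["vz"]
15. n10.val = false  [terminal]
16. n1.hot = 30  [S₁.live + 24]
17. n1.ok = -7  [S₁.hot - 22]
18. n1.live = 13  [S₁.live + 7]
19. n11.lab = false  [terminal]
20. n0.hot = 15  [S₁.ok + 22]
21. n0.ok = 19  [(if e.lab then S₁.live else S₁.ok) + 26]
22. n0.live = 3  [3]

19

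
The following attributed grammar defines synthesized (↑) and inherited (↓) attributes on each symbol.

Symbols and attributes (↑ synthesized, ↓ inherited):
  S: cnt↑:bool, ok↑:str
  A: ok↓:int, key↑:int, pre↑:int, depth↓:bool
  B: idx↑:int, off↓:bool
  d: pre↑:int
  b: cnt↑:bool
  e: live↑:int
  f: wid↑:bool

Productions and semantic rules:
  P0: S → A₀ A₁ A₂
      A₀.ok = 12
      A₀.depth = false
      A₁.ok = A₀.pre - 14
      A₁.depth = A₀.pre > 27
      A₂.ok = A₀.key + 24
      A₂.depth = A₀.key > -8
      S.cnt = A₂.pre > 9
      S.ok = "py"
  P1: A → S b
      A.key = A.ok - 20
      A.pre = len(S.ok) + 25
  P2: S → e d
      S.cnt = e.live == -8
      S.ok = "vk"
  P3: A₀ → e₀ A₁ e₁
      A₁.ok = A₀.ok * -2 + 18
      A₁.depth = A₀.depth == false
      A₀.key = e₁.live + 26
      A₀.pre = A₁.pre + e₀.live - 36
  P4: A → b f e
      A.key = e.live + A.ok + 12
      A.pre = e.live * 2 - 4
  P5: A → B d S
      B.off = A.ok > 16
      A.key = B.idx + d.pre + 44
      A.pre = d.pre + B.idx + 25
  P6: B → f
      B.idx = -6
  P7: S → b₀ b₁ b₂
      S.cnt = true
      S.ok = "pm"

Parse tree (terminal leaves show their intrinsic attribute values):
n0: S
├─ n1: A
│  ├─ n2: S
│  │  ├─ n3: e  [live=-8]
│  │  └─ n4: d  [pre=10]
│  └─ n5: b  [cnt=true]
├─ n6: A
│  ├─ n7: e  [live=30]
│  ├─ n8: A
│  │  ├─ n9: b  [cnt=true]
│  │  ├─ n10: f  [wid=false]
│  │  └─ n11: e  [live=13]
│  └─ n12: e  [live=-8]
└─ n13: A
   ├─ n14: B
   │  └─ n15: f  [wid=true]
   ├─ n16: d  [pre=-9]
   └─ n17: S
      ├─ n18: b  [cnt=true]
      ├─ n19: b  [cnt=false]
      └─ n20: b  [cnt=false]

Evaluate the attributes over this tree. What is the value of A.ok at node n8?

1. n1.ok = 12  [12]
2. n1.depth = false  [false]
3. n3.live = -8  [terminal]
4. n4.pre = 10  [terminal]
5. n2.cnt = true  [e.live == -8]
6. n2.ok = "vk"  ["vk"]
7. n5.cnt = true  [terminal]
8. n1.key = -8  [A.ok - 20]
9. n1.pre = 27  [len(S.ok) + 25]
10. n6.ok = 13  [A₀.pre - 14]
11. n6.depth = false  [A₀.pre > 27]
12. n7.live = 30  [terminal]
13. n8.ok = -8  [A₀.ok * -2 + 18]
14. n8.depth = true  [A₀.depth == false]
15. n9.cnt = true  [terminal]
16. n10.wid = false  [terminal]
17. n11.live = 13  [terminal]
18. n8.key = 17  [e.live + A.ok + 12]
19. n8.pre = 22  [e.live * 2 - 4]
20. n12.live = -8  [terminal]
21. n6.key = 18  [e₁.live + 26]
22. n6.pre = 16  [A₁.pre + e₀.live - 36]
23. n13.ok = 16  [A₀.key + 24]
24. n13.depth = false  [A₀.key > -8]
25. n14.off = false  [A.ok > 16]
26. n15.wid = true  [terminal]
27. n14.idx = -6  [-6]
28. n16.pre = -9  [terminal]
29. n18.cnt = true  [terminal]
30. n19.cnt = false  [terminal]
31. n20.cnt = false  [terminal]
32. n17.cnt = true  [true]
33. n17.ok = "pm"  ["pm"]
34. n13.key = 29  [B.idx + d.pre + 44]
35. n13.pre = 10  [d.pre + B.idx + 25]
36. n0.cnt = true  [A₂.pre > 9]
37. n0.ok = "py"  ["py"]

-8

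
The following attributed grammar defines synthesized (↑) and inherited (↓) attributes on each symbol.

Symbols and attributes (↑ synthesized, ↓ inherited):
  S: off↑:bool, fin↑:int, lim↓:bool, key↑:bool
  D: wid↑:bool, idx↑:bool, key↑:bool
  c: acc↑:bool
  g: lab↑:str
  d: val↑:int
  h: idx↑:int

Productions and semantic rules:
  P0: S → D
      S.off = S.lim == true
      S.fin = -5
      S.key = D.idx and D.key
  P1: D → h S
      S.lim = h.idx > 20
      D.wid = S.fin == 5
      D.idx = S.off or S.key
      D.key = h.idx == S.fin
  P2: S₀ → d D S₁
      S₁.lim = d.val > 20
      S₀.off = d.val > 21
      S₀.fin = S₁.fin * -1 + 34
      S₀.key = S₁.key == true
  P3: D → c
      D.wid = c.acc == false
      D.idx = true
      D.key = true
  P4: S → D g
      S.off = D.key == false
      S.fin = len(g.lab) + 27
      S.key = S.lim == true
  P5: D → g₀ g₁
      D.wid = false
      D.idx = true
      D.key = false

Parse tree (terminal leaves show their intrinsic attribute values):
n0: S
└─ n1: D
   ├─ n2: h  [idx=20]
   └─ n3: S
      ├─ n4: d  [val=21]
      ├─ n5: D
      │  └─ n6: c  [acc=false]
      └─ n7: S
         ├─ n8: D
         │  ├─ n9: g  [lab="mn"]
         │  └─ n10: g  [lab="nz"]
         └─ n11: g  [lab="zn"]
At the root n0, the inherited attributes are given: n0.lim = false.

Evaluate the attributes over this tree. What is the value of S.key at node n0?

false

1. n0.lim = false  [given at root]
2. n2.idx = 20  [terminal]
3. n3.lim = false  [h.idx > 20]
4. n4.val = 21  [terminal]
5. n6.acc = false  [terminal]
6. n5.wid = true  [c.acc == false]
7. n5.idx = true  [true]
8. n5.key = true  [true]
9. n7.lim = true  [d.val > 20]
10. n9.lab = "mn"  [terminal]
11. n10.lab = "nz"  [terminal]
12. n8.wid = false  [false]
13. n8.idx = true  [true]
14. n8.key = false  [false]
15. n11.lab = "zn"  [terminal]
16. n7.off = true  [D.key == false]
17. n7.fin = 29  [len(g.lab) + 27]
18. n7.key = true  [S.lim == true]
19. n3.off = false  [d.val > 21]
20. n3.fin = 5  [S₁.fin * -1 + 34]
21. n3.key = true  [S₁.key == true]
22. n1.wid = true  [S.fin == 5]
23. n1.idx = true  [S.off or S.key]
24. n1.key = false  [h.idx == S.fin]
25. n0.off = false  [S.lim == true]
26. n0.fin = -5  [-5]
27. n0.key = false  [D.idx and D.key]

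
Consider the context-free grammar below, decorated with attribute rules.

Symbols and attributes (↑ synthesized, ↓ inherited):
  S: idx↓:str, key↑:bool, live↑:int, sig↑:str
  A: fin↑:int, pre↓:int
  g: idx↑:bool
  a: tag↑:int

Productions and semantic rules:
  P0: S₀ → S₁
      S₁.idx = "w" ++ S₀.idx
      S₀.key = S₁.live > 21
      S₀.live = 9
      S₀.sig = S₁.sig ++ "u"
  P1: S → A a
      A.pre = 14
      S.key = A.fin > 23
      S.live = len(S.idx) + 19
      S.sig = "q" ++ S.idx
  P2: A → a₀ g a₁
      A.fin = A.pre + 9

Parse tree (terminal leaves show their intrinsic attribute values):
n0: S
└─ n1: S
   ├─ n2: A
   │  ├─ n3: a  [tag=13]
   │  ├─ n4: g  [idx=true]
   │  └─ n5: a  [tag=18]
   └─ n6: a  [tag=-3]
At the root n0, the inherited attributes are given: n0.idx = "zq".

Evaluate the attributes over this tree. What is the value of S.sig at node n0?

1. n0.idx = "zq"  [given at root]
2. n1.idx = "wzq"  ["w" ++ S₀.idx]
3. n2.pre = 14  [14]
4. n3.tag = 13  [terminal]
5. n4.idx = true  [terminal]
6. n5.tag = 18  [terminal]
7. n2.fin = 23  [A.pre + 9]
8. n6.tag = -3  [terminal]
9. n1.key = false  [A.fin > 23]
10. n1.live = 22  [len(S.idx) + 19]
11. n1.sig = "qwzq"  ["q" ++ S.idx]
12. n0.key = true  [S₁.live > 21]
13. n0.live = 9  [9]
14. n0.sig = "qwzqu"  [S₁.sig ++ "u"]

"qwzqu"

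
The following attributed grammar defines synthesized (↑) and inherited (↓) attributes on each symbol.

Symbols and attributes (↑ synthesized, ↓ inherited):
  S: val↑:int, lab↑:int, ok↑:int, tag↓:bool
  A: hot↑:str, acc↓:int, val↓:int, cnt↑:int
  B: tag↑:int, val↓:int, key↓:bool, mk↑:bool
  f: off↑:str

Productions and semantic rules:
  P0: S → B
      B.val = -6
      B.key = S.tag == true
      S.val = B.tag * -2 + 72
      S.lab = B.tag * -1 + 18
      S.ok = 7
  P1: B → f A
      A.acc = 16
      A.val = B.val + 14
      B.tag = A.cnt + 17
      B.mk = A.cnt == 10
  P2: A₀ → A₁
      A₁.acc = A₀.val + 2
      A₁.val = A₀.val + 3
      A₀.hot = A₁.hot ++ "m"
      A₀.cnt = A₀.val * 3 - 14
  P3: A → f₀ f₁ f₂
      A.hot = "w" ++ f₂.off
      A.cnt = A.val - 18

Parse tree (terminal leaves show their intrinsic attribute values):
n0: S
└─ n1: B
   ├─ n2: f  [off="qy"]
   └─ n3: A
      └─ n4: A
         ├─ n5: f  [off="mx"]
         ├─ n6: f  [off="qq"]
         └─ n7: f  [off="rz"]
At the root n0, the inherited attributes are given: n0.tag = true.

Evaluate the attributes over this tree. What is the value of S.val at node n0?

1. n0.tag = true  [given at root]
2. n1.val = -6  [-6]
3. n1.key = true  [S.tag == true]
4. n2.off = "qy"  [terminal]
5. n3.acc = 16  [16]
6. n3.val = 8  [B.val + 14]
7. n4.acc = 10  [A₀.val + 2]
8. n4.val = 11  [A₀.val + 3]
9. n5.off = "mx"  [terminal]
10. n6.off = "qq"  [terminal]
11. n7.off = "rz"  [terminal]
12. n4.hot = "wrz"  ["w" ++ f₂.off]
13. n4.cnt = -7  [A.val - 18]
14. n3.hot = "wrzm"  [A₁.hot ++ "m"]
15. n3.cnt = 10  [A₀.val * 3 - 14]
16. n1.tag = 27  [A.cnt + 17]
17. n1.mk = true  [A.cnt == 10]
18. n0.val = 18  [B.tag * -2 + 72]
19. n0.lab = -9  [B.tag * -1 + 18]
20. n0.ok = 7  [7]

18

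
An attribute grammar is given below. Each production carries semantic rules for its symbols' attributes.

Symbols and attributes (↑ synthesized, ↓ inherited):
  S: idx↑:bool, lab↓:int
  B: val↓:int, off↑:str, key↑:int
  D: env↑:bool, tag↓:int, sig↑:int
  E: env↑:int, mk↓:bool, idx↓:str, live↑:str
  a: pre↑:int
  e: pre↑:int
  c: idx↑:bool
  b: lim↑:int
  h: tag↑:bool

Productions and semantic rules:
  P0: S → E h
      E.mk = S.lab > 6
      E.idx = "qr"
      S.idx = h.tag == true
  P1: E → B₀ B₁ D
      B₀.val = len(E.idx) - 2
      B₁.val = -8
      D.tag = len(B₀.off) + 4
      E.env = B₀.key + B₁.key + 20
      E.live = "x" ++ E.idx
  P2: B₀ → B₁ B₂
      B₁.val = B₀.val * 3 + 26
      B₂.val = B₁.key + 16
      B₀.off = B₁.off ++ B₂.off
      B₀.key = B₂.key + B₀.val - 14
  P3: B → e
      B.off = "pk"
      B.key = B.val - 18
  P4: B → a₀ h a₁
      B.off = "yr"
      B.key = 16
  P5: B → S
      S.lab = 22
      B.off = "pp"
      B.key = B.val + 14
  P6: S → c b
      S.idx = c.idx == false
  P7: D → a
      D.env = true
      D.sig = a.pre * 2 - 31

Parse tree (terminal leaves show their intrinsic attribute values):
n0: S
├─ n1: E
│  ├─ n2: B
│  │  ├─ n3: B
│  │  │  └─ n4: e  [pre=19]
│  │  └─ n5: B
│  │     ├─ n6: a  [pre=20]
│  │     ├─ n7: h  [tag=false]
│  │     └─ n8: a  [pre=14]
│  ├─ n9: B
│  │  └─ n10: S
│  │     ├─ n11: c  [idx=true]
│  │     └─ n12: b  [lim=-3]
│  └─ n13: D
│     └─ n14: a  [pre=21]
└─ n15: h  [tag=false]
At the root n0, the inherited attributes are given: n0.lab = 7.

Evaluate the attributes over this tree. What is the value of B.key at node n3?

8

1. n0.lab = 7  [given at root]
2. n1.mk = true  [S.lab > 6]
3. n1.idx = "qr"  ["qr"]
4. n2.val = 0  [len(E.idx) - 2]
5. n3.val = 26  [B₀.val * 3 + 26]
6. n4.pre = 19  [terminal]
7. n3.off = "pk"  ["pk"]
8. n3.key = 8  [B.val - 18]
9. n5.val = 24  [B₁.key + 16]
10. n6.pre = 20  [terminal]
11. n7.tag = false  [terminal]
12. n8.pre = 14  [terminal]
13. n5.off = "yr"  ["yr"]
14. n5.key = 16  [16]
15. n2.off = "pkyr"  [B₁.off ++ B₂.off]
16. n2.key = 2  [B₂.key + B₀.val - 14]
17. n9.val = -8  [-8]
18. n10.lab = 22  [22]
19. n11.idx = true  [terminal]
20. n12.lim = -3  [terminal]
21. n10.idx = false  [c.idx == false]
22. n9.off = "pp"  ["pp"]
23. n9.key = 6  [B.val + 14]
24. n13.tag = 8  [len(B₀.off) + 4]
25. n14.pre = 21  [terminal]
26. n13.env = true  [true]
27. n13.sig = 11  [a.pre * 2 - 31]
28. n1.env = 28  [B₀.key + B₁.key + 20]
29. n1.live = "xqr"  ["x" ++ E.idx]
30. n15.tag = false  [terminal]
31. n0.idx = false  [h.tag == true]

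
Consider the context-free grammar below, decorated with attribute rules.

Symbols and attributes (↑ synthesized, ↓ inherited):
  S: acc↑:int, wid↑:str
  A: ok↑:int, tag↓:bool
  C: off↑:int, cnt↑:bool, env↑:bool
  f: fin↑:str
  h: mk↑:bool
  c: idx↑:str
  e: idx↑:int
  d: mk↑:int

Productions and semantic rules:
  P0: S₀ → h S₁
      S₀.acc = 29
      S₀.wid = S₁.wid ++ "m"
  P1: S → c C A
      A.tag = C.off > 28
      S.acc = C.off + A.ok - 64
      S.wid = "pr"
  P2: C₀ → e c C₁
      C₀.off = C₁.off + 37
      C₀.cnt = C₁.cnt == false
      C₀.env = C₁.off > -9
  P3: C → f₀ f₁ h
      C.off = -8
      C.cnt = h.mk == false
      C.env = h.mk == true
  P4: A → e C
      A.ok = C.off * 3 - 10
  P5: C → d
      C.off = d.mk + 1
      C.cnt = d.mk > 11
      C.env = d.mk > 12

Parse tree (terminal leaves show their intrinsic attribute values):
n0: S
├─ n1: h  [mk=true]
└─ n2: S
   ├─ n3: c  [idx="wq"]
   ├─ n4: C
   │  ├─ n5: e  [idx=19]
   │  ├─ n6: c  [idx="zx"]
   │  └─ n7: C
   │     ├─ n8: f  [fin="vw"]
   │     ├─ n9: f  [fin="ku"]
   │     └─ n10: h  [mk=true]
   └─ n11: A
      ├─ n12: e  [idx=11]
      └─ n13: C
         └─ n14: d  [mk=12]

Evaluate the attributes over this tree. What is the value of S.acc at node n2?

-6

1. n1.mk = true  [terminal]
2. n3.idx = "wq"  [terminal]
3. n5.idx = 19  [terminal]
4. n6.idx = "zx"  [terminal]
5. n8.fin = "vw"  [terminal]
6. n9.fin = "ku"  [terminal]
7. n10.mk = true  [terminal]
8. n7.off = -8  [-8]
9. n7.cnt = false  [h.mk == false]
10. n7.env = true  [h.mk == true]
11. n4.off = 29  [C₁.off + 37]
12. n4.cnt = true  [C₁.cnt == false]
13. n4.env = true  [C₁.off > -9]
14. n11.tag = true  [C.off > 28]
15. n12.idx = 11  [terminal]
16. n14.mk = 12  [terminal]
17. n13.off = 13  [d.mk + 1]
18. n13.cnt = true  [d.mk > 11]
19. n13.env = false  [d.mk > 12]
20. n11.ok = 29  [C.off * 3 - 10]
21. n2.acc = -6  [C.off + A.ok - 64]
22. n2.wid = "pr"  ["pr"]
23. n0.acc = 29  [29]
24. n0.wid = "prm"  [S₁.wid ++ "m"]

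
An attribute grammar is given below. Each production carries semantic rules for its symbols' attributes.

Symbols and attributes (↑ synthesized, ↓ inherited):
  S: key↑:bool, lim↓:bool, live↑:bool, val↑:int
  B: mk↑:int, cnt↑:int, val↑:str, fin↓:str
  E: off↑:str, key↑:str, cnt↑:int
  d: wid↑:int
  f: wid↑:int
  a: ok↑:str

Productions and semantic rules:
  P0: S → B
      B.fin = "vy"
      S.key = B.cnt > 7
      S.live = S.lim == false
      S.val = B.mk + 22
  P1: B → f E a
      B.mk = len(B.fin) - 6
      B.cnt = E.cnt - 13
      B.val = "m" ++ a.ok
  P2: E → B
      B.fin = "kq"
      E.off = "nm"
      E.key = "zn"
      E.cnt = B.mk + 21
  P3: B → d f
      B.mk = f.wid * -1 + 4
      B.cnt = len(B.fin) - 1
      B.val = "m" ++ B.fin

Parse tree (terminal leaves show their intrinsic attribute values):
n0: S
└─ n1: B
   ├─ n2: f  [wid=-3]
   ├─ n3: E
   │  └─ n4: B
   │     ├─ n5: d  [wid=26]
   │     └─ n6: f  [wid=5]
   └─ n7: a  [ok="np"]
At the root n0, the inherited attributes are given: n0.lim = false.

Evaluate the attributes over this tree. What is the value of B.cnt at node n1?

7

1. n0.lim = false  [given at root]
2. n1.fin = "vy"  ["vy"]
3. n2.wid = -3  [terminal]
4. n4.fin = "kq"  ["kq"]
5. n5.wid = 26  [terminal]
6. n6.wid = 5  [terminal]
7. n4.mk = -1  [f.wid * -1 + 4]
8. n4.cnt = 1  [len(B.fin) - 1]
9. n4.val = "mkq"  ["m" ++ B.fin]
10. n3.off = "nm"  ["nm"]
11. n3.key = "zn"  ["zn"]
12. n3.cnt = 20  [B.mk + 21]
13. n7.ok = "np"  [terminal]
14. n1.mk = -4  [len(B.fin) - 6]
15. n1.cnt = 7  [E.cnt - 13]
16. n1.val = "mnp"  ["m" ++ a.ok]
17. n0.key = false  [B.cnt > 7]
18. n0.live = true  [S.lim == false]
19. n0.val = 18  [B.mk + 22]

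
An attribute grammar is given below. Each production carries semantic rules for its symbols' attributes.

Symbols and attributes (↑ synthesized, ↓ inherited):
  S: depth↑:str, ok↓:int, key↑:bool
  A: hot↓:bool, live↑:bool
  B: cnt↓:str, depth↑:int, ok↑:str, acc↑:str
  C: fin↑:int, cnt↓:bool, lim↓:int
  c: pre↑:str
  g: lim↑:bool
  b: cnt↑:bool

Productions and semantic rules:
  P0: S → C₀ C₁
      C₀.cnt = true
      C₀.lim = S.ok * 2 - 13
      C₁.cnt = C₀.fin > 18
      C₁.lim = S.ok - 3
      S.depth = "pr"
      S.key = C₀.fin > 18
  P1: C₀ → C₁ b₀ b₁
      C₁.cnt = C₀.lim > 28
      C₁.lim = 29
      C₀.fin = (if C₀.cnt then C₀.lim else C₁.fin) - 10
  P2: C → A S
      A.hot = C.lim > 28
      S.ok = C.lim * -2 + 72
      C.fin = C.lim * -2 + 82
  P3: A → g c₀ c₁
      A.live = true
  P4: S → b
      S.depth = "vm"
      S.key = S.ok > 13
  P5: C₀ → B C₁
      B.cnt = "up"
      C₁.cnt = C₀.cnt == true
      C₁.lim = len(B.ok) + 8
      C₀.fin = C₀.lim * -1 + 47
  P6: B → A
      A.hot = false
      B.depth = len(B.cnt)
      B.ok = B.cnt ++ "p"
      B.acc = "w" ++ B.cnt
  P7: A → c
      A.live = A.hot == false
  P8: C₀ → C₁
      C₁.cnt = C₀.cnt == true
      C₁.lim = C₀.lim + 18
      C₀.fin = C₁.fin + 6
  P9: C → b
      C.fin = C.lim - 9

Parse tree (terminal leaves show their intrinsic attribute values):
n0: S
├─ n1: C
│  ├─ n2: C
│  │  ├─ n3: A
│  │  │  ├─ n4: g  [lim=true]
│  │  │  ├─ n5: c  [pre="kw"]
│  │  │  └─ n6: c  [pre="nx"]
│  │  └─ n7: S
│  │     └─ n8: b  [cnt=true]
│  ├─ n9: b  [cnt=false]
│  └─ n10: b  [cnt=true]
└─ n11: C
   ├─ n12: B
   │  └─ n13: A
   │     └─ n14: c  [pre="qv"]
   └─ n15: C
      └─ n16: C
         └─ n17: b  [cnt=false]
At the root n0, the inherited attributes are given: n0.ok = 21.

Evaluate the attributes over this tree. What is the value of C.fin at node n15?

1. n0.ok = 21  [given at root]
2. n1.cnt = true  [true]
3. n1.lim = 29  [S.ok * 2 - 13]
4. n2.cnt = true  [C₀.lim > 28]
5. n2.lim = 29  [29]
6. n3.hot = true  [C.lim > 28]
7. n4.lim = true  [terminal]
8. n5.pre = "kw"  [terminal]
9. n6.pre = "nx"  [terminal]
10. n3.live = true  [true]
11. n7.ok = 14  [C.lim * -2 + 72]
12. n8.cnt = true  [terminal]
13. n7.depth = "vm"  ["vm"]
14. n7.key = true  [S.ok > 13]
15. n2.fin = 24  [C.lim * -2 + 82]
16. n9.cnt = false  [terminal]
17. n10.cnt = true  [terminal]
18. n1.fin = 19  [(if C₀.cnt then C₀.lim else C₁.fin) - 10]
19. n11.cnt = true  [C₀.fin > 18]
20. n11.lim = 18  [S.ok - 3]
21. n12.cnt = "up"  ["up"]
22. n13.hot = false  [false]
23. n14.pre = "qv"  [terminal]
24. n13.live = true  [A.hot == false]
25. n12.depth = 2  [len(B.cnt)]
26. n12.ok = "upp"  [B.cnt ++ "p"]
27. n12.acc = "wup"  ["w" ++ B.cnt]
28. n15.cnt = true  [C₀.cnt == true]
29. n15.lim = 11  [len(B.ok) + 8]
30. n16.cnt = true  [C₀.cnt == true]
31. n16.lim = 29  [C₀.lim + 18]
32. n17.cnt = false  [terminal]
33. n16.fin = 20  [C.lim - 9]
34. n15.fin = 26  [C₁.fin + 6]
35. n11.fin = 29  [C₀.lim * -1 + 47]
36. n0.depth = "pr"  ["pr"]
37. n0.key = true  [C₀.fin > 18]

26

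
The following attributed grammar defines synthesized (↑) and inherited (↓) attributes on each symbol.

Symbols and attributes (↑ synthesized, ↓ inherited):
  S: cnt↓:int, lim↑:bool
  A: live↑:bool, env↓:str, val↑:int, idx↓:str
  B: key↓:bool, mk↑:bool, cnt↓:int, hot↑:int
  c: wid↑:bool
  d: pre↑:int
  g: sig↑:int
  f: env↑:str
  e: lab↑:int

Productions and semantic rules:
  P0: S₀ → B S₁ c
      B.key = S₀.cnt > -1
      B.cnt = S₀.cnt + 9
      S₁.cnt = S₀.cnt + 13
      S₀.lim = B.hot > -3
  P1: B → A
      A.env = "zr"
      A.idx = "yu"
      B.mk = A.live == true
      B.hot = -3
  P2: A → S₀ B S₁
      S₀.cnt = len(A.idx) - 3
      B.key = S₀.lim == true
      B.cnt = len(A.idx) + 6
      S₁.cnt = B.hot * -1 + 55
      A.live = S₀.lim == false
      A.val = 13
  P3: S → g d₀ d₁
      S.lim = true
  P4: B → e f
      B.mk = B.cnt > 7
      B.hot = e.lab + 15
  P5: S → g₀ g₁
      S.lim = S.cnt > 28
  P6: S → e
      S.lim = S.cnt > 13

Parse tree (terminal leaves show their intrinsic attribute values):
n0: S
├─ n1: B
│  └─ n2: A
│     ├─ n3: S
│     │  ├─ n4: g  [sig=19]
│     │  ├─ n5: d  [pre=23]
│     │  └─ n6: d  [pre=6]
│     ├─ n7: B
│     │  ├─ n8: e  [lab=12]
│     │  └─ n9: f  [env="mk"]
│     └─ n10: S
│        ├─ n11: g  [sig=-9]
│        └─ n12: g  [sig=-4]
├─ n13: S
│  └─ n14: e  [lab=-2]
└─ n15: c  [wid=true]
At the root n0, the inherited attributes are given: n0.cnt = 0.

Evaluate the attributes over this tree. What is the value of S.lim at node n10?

1. n0.cnt = 0  [given at root]
2. n1.key = true  [S₀.cnt > -1]
3. n1.cnt = 9  [S₀.cnt + 9]
4. n2.env = "zr"  ["zr"]
5. n2.idx = "yu"  ["yu"]
6. n3.cnt = -1  [len(A.idx) - 3]
7. n4.sig = 19  [terminal]
8. n5.pre = 23  [terminal]
9. n6.pre = 6  [terminal]
10. n3.lim = true  [true]
11. n7.key = true  [S₀.lim == true]
12. n7.cnt = 8  [len(A.idx) + 6]
13. n8.lab = 12  [terminal]
14. n9.env = "mk"  [terminal]
15. n7.mk = true  [B.cnt > 7]
16. n7.hot = 27  [e.lab + 15]
17. n10.cnt = 28  [B.hot * -1 + 55]
18. n11.sig = -9  [terminal]
19. n12.sig = -4  [terminal]
20. n10.lim = false  [S.cnt > 28]
21. n2.live = false  [S₀.lim == false]
22. n2.val = 13  [13]
23. n1.mk = false  [A.live == true]
24. n1.hot = -3  [-3]
25. n13.cnt = 13  [S₀.cnt + 13]
26. n14.lab = -2  [terminal]
27. n13.lim = false  [S.cnt > 13]
28. n15.wid = true  [terminal]
29. n0.lim = false  [B.hot > -3]

false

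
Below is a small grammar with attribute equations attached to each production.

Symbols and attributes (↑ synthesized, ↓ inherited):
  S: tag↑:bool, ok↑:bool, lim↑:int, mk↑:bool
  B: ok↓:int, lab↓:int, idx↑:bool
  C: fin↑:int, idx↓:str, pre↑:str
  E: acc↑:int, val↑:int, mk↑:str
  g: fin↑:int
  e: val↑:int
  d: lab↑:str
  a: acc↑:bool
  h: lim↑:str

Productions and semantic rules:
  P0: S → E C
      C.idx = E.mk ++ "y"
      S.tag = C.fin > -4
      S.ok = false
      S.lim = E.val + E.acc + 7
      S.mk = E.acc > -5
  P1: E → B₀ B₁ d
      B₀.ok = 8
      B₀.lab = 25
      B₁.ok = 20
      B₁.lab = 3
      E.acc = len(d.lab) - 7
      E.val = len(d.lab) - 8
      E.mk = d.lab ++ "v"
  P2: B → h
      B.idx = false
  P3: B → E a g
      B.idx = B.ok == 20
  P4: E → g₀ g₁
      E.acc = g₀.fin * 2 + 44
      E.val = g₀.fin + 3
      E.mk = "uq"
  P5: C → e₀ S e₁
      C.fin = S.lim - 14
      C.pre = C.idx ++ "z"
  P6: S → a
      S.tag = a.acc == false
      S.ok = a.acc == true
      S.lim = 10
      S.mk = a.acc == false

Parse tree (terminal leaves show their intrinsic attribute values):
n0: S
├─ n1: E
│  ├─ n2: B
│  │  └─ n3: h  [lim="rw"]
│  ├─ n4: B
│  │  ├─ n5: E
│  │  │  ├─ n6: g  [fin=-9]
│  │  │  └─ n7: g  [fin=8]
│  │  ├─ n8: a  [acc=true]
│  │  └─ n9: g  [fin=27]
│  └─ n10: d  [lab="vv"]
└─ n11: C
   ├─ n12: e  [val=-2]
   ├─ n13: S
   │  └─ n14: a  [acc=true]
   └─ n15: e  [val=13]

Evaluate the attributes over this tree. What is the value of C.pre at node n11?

"vvvyz"

1. n2.ok = 8  [8]
2. n2.lab = 25  [25]
3. n3.lim = "rw"  [terminal]
4. n2.idx = false  [false]
5. n4.ok = 20  [20]
6. n4.lab = 3  [3]
7. n6.fin = -9  [terminal]
8. n7.fin = 8  [terminal]
9. n5.acc = 26  [g₀.fin * 2 + 44]
10. n5.val = -6  [g₀.fin + 3]
11. n5.mk = "uq"  ["uq"]
12. n8.acc = true  [terminal]
13. n9.fin = 27  [terminal]
14. n4.idx = true  [B.ok == 20]
15. n10.lab = "vv"  [terminal]
16. n1.acc = -5  [len(d.lab) - 7]
17. n1.val = -6  [len(d.lab) - 8]
18. n1.mk = "vvv"  [d.lab ++ "v"]
19. n11.idx = "vvvy"  [E.mk ++ "y"]
20. n12.val = -2  [terminal]
21. n14.acc = true  [terminal]
22. n13.tag = false  [a.acc == false]
23. n13.ok = true  [a.acc == true]
24. n13.lim = 10  [10]
25. n13.mk = false  [a.acc == false]
26. n15.val = 13  [terminal]
27. n11.fin = -4  [S.lim - 14]
28. n11.pre = "vvvyz"  [C.idx ++ "z"]
29. n0.tag = false  [C.fin > -4]
30. n0.ok = false  [false]
31. n0.lim = -4  [E.val + E.acc + 7]
32. n0.mk = false  [E.acc > -5]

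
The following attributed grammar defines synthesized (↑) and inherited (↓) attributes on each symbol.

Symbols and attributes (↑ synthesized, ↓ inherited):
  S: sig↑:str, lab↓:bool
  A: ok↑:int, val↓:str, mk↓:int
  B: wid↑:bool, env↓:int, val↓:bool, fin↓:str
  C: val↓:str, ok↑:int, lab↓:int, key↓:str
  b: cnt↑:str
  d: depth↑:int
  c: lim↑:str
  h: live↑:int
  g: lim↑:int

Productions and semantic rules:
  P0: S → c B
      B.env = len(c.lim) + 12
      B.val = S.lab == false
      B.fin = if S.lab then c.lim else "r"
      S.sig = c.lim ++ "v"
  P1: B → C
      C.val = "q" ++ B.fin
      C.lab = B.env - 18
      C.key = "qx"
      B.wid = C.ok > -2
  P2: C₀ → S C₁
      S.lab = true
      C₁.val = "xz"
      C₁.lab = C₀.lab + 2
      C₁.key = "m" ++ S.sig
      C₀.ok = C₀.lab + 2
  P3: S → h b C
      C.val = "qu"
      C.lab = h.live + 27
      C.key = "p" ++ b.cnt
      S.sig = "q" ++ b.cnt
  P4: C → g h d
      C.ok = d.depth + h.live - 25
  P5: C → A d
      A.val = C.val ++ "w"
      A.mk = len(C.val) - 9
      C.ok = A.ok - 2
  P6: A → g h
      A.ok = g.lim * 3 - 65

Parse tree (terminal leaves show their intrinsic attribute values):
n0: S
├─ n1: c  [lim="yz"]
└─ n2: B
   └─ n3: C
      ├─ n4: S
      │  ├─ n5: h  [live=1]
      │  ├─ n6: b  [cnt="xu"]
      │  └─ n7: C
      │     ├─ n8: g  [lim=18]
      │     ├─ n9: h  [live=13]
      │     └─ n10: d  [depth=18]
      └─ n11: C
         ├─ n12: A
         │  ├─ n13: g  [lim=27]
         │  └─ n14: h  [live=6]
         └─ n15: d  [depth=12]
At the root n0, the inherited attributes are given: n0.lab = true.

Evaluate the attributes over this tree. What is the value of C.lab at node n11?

-2

1. n0.lab = true  [given at root]
2. n1.lim = "yz"  [terminal]
3. n2.env = 14  [len(c.lim) + 12]
4. n2.val = false  [S.lab == false]
5. n2.fin = "yz"  [if S.lab then c.lim else "r"]
6. n3.val = "qyz"  ["q" ++ B.fin]
7. n3.lab = -4  [B.env - 18]
8. n3.key = "qx"  ["qx"]
9. n4.lab = true  [true]
10. n5.live = 1  [terminal]
11. n6.cnt = "xu"  [terminal]
12. n7.val = "qu"  ["qu"]
13. n7.lab = 28  [h.live + 27]
14. n7.key = "pxu"  ["p" ++ b.cnt]
15. n8.lim = 18  [terminal]
16. n9.live = 13  [terminal]
17. n10.depth = 18  [terminal]
18. n7.ok = 6  [d.depth + h.live - 25]
19. n4.sig = "qxu"  ["q" ++ b.cnt]
20. n11.val = "xz"  ["xz"]
21. n11.lab = -2  [C₀.lab + 2]
22. n11.key = "mqxu"  ["m" ++ S.sig]
23. n12.val = "xzw"  [C.val ++ "w"]
24. n12.mk = -7  [len(C.val) - 9]
25. n13.lim = 27  [terminal]
26. n14.live = 6  [terminal]
27. n12.ok = 16  [g.lim * 3 - 65]
28. n15.depth = 12  [terminal]
29. n11.ok = 14  [A.ok - 2]
30. n3.ok = -2  [C₀.lab + 2]
31. n2.wid = false  [C.ok > -2]
32. n0.sig = "yzv"  [c.lim ++ "v"]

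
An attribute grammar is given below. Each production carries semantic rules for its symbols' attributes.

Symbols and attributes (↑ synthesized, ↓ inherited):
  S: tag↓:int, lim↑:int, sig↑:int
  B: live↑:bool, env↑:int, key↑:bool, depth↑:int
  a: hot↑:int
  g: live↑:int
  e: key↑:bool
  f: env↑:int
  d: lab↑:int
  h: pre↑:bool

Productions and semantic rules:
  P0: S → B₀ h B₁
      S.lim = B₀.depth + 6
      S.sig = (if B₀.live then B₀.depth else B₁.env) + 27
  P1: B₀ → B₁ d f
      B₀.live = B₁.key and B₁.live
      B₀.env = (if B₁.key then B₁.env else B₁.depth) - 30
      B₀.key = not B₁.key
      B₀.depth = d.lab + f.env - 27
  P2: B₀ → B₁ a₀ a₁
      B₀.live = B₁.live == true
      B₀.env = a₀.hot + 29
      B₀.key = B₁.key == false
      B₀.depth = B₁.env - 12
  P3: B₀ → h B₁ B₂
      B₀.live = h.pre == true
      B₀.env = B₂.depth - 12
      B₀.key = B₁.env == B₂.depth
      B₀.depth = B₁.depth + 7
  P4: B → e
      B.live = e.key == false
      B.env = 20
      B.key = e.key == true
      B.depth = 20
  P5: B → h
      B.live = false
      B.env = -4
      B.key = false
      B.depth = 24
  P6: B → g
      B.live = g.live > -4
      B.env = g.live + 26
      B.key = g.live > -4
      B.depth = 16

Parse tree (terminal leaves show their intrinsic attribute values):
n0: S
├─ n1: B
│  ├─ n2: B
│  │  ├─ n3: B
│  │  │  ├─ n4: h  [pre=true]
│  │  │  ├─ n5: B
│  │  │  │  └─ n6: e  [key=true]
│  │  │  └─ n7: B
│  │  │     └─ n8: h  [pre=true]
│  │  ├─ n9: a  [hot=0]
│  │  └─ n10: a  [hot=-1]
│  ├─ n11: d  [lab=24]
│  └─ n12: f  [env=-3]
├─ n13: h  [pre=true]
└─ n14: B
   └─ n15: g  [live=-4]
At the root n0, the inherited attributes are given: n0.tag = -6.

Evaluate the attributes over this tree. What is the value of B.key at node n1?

1. n0.tag = -6  [given at root]
2. n4.pre = true  [terminal]
3. n6.key = true  [terminal]
4. n5.live = false  [e.key == false]
5. n5.env = 20  [20]
6. n5.key = true  [e.key == true]
7. n5.depth = 20  [20]
8. n8.pre = true  [terminal]
9. n7.live = false  [false]
10. n7.env = -4  [-4]
11. n7.key = false  [false]
12. n7.depth = 24  [24]
13. n3.live = true  [h.pre == true]
14. n3.env = 12  [B₂.depth - 12]
15. n3.key = false  [B₁.env == B₂.depth]
16. n3.depth = 27  [B₁.depth + 7]
17. n9.hot = 0  [terminal]
18. n10.hot = -1  [terminal]
19. n2.live = true  [B₁.live == true]
20. n2.env = 29  [a₀.hot + 29]
21. n2.key = true  [B₁.key == false]
22. n2.depth = 0  [B₁.env - 12]
23. n11.lab = 24  [terminal]
24. n12.env = -3  [terminal]
25. n1.live = true  [B₁.key and B₁.live]
26. n1.env = -1  [(if B₁.key then B₁.env else B₁.depth) - 30]
27. n1.key = false  [not B₁.key]
28. n1.depth = -6  [d.lab + f.env - 27]
29. n13.pre = true  [terminal]
30. n15.live = -4  [terminal]
31. n14.live = false  [g.live > -4]
32. n14.env = 22  [g.live + 26]
33. n14.key = false  [g.live > -4]
34. n14.depth = 16  [16]
35. n0.lim = 0  [B₀.depth + 6]
36. n0.sig = 21  [(if B₀.live then B₀.depth else B₁.env) + 27]

false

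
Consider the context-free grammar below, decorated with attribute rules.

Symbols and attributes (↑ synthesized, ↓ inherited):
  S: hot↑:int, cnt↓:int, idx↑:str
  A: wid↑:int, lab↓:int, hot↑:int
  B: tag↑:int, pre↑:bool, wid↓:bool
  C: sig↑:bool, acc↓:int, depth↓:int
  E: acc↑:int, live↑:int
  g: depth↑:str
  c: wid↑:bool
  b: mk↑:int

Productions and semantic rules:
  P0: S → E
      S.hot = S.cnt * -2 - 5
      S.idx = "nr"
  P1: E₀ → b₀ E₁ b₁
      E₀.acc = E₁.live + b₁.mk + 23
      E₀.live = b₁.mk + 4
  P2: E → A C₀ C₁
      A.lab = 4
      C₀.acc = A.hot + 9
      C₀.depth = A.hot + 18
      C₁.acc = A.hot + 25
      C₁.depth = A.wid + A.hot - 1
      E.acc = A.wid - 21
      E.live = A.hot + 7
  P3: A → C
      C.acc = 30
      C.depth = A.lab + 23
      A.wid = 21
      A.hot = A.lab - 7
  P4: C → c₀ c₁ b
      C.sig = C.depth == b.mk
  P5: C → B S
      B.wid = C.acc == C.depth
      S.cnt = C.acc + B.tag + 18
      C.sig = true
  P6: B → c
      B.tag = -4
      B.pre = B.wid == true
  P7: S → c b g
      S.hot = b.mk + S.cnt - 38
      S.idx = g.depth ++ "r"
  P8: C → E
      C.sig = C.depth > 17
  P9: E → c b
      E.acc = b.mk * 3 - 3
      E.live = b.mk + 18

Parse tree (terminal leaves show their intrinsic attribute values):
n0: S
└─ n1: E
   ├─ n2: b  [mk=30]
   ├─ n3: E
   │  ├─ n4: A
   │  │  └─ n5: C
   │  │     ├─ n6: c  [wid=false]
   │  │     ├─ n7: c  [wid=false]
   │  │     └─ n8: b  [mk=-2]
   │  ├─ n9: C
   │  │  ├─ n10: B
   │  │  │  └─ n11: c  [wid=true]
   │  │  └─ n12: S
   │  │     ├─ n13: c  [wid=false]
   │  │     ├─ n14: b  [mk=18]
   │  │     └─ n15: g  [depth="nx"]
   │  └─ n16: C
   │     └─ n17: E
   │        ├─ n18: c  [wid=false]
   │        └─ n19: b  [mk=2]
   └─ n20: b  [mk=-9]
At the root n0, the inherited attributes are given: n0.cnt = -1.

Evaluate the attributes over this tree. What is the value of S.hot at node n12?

1. n0.cnt = -1  [given at root]
2. n2.mk = 30  [terminal]
3. n4.lab = 4  [4]
4. n5.acc = 30  [30]
5. n5.depth = 27  [A.lab + 23]
6. n6.wid = false  [terminal]
7. n7.wid = false  [terminal]
8. n8.mk = -2  [terminal]
9. n5.sig = false  [C.depth == b.mk]
10. n4.wid = 21  [21]
11. n4.hot = -3  [A.lab - 7]
12. n9.acc = 6  [A.hot + 9]
13. n9.depth = 15  [A.hot + 18]
14. n10.wid = false  [C.acc == C.depth]
15. n11.wid = true  [terminal]
16. n10.tag = -4  [-4]
17. n10.pre = false  [B.wid == true]
18. n12.cnt = 20  [C.acc + B.tag + 18]
19. n13.wid = false  [terminal]
20. n14.mk = 18  [terminal]
21. n15.depth = "nx"  [terminal]
22. n12.hot = 0  [b.mk + S.cnt - 38]
23. n12.idx = "nxr"  [g.depth ++ "r"]
24. n9.sig = true  [true]
25. n16.acc = 22  [A.hot + 25]
26. n16.depth = 17  [A.wid + A.hot - 1]
27. n18.wid = false  [terminal]
28. n19.mk = 2  [terminal]
29. n17.acc = 3  [b.mk * 3 - 3]
30. n17.live = 20  [b.mk + 18]
31. n16.sig = false  [C.depth > 17]
32. n3.acc = 0  [A.wid - 21]
33. n3.live = 4  [A.hot + 7]
34. n20.mk = -9  [terminal]
35. n1.acc = 18  [E₁.live + b₁.mk + 23]
36. n1.live = -5  [b₁.mk + 4]
37. n0.hot = -3  [S.cnt * -2 - 5]
38. n0.idx = "nr"  ["nr"]

0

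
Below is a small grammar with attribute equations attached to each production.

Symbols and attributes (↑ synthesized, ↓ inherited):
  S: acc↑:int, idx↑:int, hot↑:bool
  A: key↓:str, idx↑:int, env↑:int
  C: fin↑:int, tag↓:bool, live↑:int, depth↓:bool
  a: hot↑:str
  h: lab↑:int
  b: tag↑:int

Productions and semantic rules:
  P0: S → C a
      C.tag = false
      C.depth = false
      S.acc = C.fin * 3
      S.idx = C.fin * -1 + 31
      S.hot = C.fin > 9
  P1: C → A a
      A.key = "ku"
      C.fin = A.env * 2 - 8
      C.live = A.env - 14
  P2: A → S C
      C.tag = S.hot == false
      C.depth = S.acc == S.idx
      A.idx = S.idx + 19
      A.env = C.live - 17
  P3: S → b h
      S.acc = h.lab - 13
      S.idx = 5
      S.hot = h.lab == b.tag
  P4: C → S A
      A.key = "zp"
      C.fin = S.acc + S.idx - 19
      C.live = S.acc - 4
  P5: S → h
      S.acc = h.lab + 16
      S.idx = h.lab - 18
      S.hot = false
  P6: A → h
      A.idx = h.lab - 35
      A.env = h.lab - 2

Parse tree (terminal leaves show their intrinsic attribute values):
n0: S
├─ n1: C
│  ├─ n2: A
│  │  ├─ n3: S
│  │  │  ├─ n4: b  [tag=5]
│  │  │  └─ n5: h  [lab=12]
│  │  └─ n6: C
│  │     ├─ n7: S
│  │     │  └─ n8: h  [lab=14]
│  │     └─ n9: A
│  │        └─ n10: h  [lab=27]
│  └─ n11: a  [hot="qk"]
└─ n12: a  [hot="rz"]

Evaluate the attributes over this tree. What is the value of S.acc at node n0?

30

1. n1.tag = false  [false]
2. n1.depth = false  [false]
3. n2.key = "ku"  ["ku"]
4. n4.tag = 5  [terminal]
5. n5.lab = 12  [terminal]
6. n3.acc = -1  [h.lab - 13]
7. n3.idx = 5  [5]
8. n3.hot = false  [h.lab == b.tag]
9. n6.tag = true  [S.hot == false]
10. n6.depth = false  [S.acc == S.idx]
11. n8.lab = 14  [terminal]
12. n7.acc = 30  [h.lab + 16]
13. n7.idx = -4  [h.lab - 18]
14. n7.hot = false  [false]
15. n9.key = "zp"  ["zp"]
16. n10.lab = 27  [terminal]
17. n9.idx = -8  [h.lab - 35]
18. n9.env = 25  [h.lab - 2]
19. n6.fin = 7  [S.acc + S.idx - 19]
20. n6.live = 26  [S.acc - 4]
21. n2.idx = 24  [S.idx + 19]
22. n2.env = 9  [C.live - 17]
23. n11.hot = "qk"  [terminal]
24. n1.fin = 10  [A.env * 2 - 8]
25. n1.live = -5  [A.env - 14]
26. n12.hot = "rz"  [terminal]
27. n0.acc = 30  [C.fin * 3]
28. n0.idx = 21  [C.fin * -1 + 31]
29. n0.hot = true  [C.fin > 9]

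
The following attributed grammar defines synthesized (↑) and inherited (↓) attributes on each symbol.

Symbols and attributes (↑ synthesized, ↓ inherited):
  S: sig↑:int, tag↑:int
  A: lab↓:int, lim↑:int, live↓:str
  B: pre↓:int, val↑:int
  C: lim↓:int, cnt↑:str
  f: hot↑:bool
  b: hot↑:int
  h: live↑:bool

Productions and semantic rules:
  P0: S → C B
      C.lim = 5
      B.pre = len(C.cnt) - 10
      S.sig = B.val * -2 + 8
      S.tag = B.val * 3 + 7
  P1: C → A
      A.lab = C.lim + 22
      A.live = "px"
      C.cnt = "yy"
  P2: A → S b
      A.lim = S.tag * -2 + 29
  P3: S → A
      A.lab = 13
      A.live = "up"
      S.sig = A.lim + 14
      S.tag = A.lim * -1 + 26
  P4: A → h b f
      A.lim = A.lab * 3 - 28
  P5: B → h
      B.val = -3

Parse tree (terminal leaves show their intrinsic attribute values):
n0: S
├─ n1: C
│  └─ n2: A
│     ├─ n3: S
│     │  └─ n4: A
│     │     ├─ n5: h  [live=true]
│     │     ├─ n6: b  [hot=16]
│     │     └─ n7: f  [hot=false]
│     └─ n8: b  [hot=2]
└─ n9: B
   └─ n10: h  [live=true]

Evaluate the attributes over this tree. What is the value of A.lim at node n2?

-1

1. n1.lim = 5  [5]
2. n2.lab = 27  [C.lim + 22]
3. n2.live = "px"  ["px"]
4. n4.lab = 13  [13]
5. n4.live = "up"  ["up"]
6. n5.live = true  [terminal]
7. n6.hot = 16  [terminal]
8. n7.hot = false  [terminal]
9. n4.lim = 11  [A.lab * 3 - 28]
10. n3.sig = 25  [A.lim + 14]
11. n3.tag = 15  [A.lim * -1 + 26]
12. n8.hot = 2  [terminal]
13. n2.lim = -1  [S.tag * -2 + 29]
14. n1.cnt = "yy"  ["yy"]
15. n9.pre = -8  [len(C.cnt) - 10]
16. n10.live = true  [terminal]
17. n9.val = -3  [-3]
18. n0.sig = 14  [B.val * -2 + 8]
19. n0.tag = -2  [B.val * 3 + 7]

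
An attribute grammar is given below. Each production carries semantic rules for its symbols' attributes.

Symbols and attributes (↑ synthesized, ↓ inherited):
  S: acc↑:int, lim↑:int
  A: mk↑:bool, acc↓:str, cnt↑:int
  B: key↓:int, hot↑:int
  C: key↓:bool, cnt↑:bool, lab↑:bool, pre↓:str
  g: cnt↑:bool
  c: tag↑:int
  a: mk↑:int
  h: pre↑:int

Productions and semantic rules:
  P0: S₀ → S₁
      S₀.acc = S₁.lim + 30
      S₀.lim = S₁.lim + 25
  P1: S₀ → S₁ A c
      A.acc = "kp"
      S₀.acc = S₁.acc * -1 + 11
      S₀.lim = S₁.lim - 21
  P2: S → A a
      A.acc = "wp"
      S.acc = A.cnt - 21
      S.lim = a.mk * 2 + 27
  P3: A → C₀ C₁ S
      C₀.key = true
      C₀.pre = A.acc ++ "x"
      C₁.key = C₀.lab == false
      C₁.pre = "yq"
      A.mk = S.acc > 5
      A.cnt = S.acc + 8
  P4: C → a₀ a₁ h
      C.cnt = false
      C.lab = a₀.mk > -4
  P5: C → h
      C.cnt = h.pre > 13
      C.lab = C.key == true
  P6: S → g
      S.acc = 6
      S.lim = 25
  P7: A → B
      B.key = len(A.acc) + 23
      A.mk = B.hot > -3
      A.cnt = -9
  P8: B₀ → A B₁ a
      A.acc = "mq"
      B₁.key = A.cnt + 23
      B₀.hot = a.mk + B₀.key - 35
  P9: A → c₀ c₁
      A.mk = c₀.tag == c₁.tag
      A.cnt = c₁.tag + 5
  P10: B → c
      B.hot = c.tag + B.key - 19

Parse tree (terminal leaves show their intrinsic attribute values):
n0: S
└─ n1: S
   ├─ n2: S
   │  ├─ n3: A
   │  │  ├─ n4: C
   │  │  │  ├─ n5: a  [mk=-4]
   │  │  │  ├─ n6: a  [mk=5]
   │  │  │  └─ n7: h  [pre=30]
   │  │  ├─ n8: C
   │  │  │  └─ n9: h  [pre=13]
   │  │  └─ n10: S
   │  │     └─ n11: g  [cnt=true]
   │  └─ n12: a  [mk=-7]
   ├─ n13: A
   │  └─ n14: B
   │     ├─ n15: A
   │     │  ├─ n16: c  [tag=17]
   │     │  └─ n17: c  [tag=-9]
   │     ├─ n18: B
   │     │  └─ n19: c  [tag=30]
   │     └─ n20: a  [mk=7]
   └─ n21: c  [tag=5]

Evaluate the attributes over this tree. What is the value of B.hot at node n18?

30

1. n3.acc = "wp"  ["wp"]
2. n4.key = true  [true]
3. n4.pre = "wpx"  [A.acc ++ "x"]
4. n5.mk = -4  [terminal]
5. n6.mk = 5  [terminal]
6. n7.pre = 30  [terminal]
7. n4.cnt = false  [false]
8. n4.lab = false  [a₀.mk > -4]
9. n8.key = true  [C₀.lab == false]
10. n8.pre = "yq"  ["yq"]
11. n9.pre = 13  [terminal]
12. n8.cnt = false  [h.pre > 13]
13. n8.lab = true  [C.key == true]
14. n11.cnt = true  [terminal]
15. n10.acc = 6  [6]
16. n10.lim = 25  [25]
17. n3.mk = true  [S.acc > 5]
18. n3.cnt = 14  [S.acc + 8]
19. n12.mk = -7  [terminal]
20. n2.acc = -7  [A.cnt - 21]
21. n2.lim = 13  [a.mk * 2 + 27]
22. n13.acc = "kp"  ["kp"]
23. n14.key = 25  [len(A.acc) + 23]
24. n15.acc = "mq"  ["mq"]
25. n16.tag = 17  [terminal]
26. n17.tag = -9  [terminal]
27. n15.mk = false  [c₀.tag == c₁.tag]
28. n15.cnt = -4  [c₁.tag + 5]
29. n18.key = 19  [A.cnt + 23]
30. n19.tag = 30  [terminal]
31. n18.hot = 30  [c.tag + B.key - 19]
32. n20.mk = 7  [terminal]
33. n14.hot = -3  [a.mk + B₀.key - 35]
34. n13.mk = false  [B.hot > -3]
35. n13.cnt = -9  [-9]
36. n21.tag = 5  [terminal]
37. n1.acc = 18  [S₁.acc * -1 + 11]
38. n1.lim = -8  [S₁.lim - 21]
39. n0.acc = 22  [S₁.lim + 30]
40. n0.lim = 17  [S₁.lim + 25]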